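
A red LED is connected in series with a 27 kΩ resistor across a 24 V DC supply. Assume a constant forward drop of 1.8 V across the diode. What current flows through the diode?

I ≈ 0.82 mA

KVL around the loop: 24 = V_D + I·R = 1.8 + I × 27 kΩ.
So I = (24 − 1.8) / 27 kΩ = 22.2 / 27 = 0.822 mA.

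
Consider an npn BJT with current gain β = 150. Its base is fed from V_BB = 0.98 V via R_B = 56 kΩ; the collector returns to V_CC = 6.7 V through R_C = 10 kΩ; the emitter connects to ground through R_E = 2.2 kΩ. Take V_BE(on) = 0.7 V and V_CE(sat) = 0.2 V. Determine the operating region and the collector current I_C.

active; I_C ≈ 0.11 mA

Assume active. Base-emitter loop: I_B = (V_BB − V_BE)/(R_B + (β+1)R_E) = (0.98 − 0.7)/(56 + 151×2.2) = 0.000721 mA.
I_C = β·I_B = 150×0.000721 = 0.108 mA.
V_CE = V_CC − I_C·R_C − I_E·R_E = 6.7 − 0.108×10 − 0.109×2.2 = 5.38 V > V_CE(sat), so the active-region assumption holds.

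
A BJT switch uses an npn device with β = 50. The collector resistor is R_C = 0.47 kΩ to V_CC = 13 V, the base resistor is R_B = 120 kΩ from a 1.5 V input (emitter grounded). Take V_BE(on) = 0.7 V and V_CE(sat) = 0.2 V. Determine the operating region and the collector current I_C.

active; I_C ≈ 0.33 mA

Assume active. Base-emitter loop: I_B = (V_BB − V_BE)/R_B = (1.5 − 0.7)/120 = 0.00667 mA.
I_C = β·I_B = 50×0.00667 = 0.333 mA.
V_CE = V_CC − I_C·R_C = 13 − 0.333×0.47 = 12.8 V > V_CE(sat), so the active-region assumption holds.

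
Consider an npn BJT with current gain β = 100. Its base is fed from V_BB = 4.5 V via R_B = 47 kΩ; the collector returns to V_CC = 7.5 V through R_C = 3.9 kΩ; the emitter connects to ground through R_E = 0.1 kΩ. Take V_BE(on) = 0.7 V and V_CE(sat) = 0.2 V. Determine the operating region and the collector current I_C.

Assume active: I_B = (4.5 − 0.7)/(47 + 101×0.1) = 0.0665 mA, I_C = β·I_B = 6.65 mA.
Then V_CE = 7.5 − 6.65×3.9 − 6.72×0.1 = -19.1 V < 0.2 V — the active assumption fails.
Re-solve with V_CE = 0.2 V. KCL at the emitter: V_E/R_E = (V_BB−0.7−V_E)/R_B + (V_CC−0.2−V_E)/R_C, giving V_E = 0.19 V.
I_C = (V_CC − 0.2 − V_E)/R_C = (7.3 − 0.19)/3.9 = 1.82 mA.
Check: I_B = (3.8 − 0.19)/47 = 0.0768 mA, and β·I_B = 7.68 mA > I_C, confirming saturation.

saturation; I_C ≈ 1.8 mA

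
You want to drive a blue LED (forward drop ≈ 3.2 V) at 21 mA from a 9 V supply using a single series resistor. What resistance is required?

R ≈ 0.28 kΩ

The resistor drops V_S − V_D = 9 − 3.2 = 5.8 V at 21 mA.
R = 5.8 V / 21 mA = 0.276 kΩ.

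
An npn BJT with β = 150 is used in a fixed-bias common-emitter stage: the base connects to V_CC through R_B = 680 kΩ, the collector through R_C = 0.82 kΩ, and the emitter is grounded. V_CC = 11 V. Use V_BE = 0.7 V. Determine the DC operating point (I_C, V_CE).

I_C ≈ 2.3 mA, V_CE ≈ 9.1 V

Base loop: V_CC = I_B·R_B + V_BE, so I_B = (11 − 0.7)/680 kΩ = 0.0151 mA.
In the active region I_C = β·I_B = 150 × 0.0151 = 2.27 mA.
Collector loop: V_CE = V_CC − I_C·R_C = 11 − 2.27×0.82 = 9.14 V.
Since V_CE = 9.14 V > V_CE(sat) ≈ 0.2 V, the transistor is in the active region as assumed.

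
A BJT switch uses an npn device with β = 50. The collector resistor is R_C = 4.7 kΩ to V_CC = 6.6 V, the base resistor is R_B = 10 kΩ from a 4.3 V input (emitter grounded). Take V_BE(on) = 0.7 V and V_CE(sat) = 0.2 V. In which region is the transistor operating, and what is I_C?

saturation; I_C ≈ 1.4 mA

Assume active: I_B = (4.3 − 0.7)/10 = 0.36 mA, giving I_C = β·I_B = 18 mA.
But then V_CE = 6.6 − 18×4.7 = -78 V < V_CE(sat) = 0.2 V — impossible in the active region.
So the transistor is saturated. With V_CE = 0.2 V, I_C = (V_CC − 0.2)/R_C = 6.4/4.7 = 1.36 mA.
Check: β·I_B = 18 mA > I_C = 1.36 mA, confirming saturation.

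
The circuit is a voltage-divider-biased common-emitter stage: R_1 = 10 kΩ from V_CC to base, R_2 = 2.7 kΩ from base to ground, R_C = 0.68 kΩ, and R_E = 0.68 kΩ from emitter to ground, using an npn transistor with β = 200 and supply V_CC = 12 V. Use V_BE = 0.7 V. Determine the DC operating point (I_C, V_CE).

Thevenize the base divider: V_Th = V_CC·R_2/(R_1+R_2) = 12×2.7/12.7 = 2.55 V, R_Th = R_1‖R_2 = 2.13 kΩ.
Base-emitter loop: V_Th = I_B·R_Th + V_BE + (β+1)I_B·R_E, so I_B = (2.55 − 0.7) / (2.13 + 201×0.68) = 0.0133 mA.
I_C = β·I_B = 200×0.0133 = 2.67 mA, and I_E = (β+1)I_B = 2.68 mA.
V_CE = V_CC − I_C·R_C − I_E·R_E = 12 − 2.67×0.68 − 2.68×0.68 = 8.36 V.
V_CE = 8.36 V > 0.2 V confirms active-region operation.

I_C ≈ 2.7 mA, V_CE ≈ 8.4 V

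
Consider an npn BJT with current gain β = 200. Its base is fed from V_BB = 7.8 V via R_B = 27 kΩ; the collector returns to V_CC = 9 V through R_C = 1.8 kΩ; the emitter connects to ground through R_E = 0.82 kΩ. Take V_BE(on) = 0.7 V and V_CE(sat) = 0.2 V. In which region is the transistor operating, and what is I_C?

saturation; I_C ≈ 3.3 mA

Assume active: I_B = (7.8 − 0.7)/(27 + 201×0.82) = 0.037 mA, I_C = β·I_B = 7.4 mA.
Then V_CE = 9 − 7.4×1.8 − 7.44×0.82 = -10.4 V < 0.2 V — the active assumption fails.
Re-solve with V_CE = 0.2 V. KCL at the emitter: V_E/R_E = (V_BB−0.7−V_E)/R_B + (V_CC−0.2−V_E)/R_C, giving V_E = 2.84 V.
I_C = (V_CC − 0.2 − V_E)/R_C = (8.8 − 2.84)/1.8 = 3.31 mA.
Check: I_B = (7.1 − 2.84)/27 = 0.158 mA, and β·I_B = 31.5 mA > I_C, confirming saturation.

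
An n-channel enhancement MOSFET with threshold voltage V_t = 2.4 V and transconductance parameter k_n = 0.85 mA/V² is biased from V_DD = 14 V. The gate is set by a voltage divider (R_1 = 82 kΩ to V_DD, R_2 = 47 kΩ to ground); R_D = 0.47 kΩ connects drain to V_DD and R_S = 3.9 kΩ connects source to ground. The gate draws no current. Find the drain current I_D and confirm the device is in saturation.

V_G = V_DD·R_2/(R_1+R_2) = 14×47/129 = 5.1 V.
Assume saturation: I_D = (k_n/2)(V_GS − V_t)² with V_GS = V_G − I_D·R_S = 5.1 − 3.9·I_D.
Substituting gives 6.46·I_D² − 9.95·I_D + 3.1 = 0, with roots I_D = 0.434 or 1.11 mA.
The root I_D = 1.11 mA gives V_GS = 0.787 V ≤ V_t, so take I_D = 0.434 mA.
Then V_GS = 3.41 V and V_DS = V_DD − I_D(R_D+R_S) = 14 − 0.434×4.37 = 12.1 V.
Saturation requires V_DS ≥ V_GS − V_t = 1.01 V; 12.1 ≥ 1.01 ✓.

I_D ≈ 0.43 mA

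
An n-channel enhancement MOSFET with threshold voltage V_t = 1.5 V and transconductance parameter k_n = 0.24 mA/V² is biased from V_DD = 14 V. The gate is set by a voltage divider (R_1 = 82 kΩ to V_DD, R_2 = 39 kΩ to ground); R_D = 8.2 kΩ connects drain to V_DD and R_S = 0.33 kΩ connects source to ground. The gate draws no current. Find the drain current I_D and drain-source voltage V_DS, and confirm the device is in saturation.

I_D ≈ 0.89 mA, V_DS ≈ 6.4 V

V_G = V_DD·R_2/(R_1+R_2) = 14×39/121 = 4.51 V.
Assume saturation: I_D = (k_n/2)(V_GS − V_t)² with V_GS = V_G − I_D·R_S = 4.51 − 0.33·I_D.
Substituting gives 0.0131·I_D² − 1.24·I_D + 1.09 = 0, with roots I_D = 0.887 or 93.9 mA.
The root I_D = 93.9 mA gives V_GS = -26.5 V ≤ V_t, so take I_D = 0.887 mA.
Then V_GS = 4.22 V and V_DS = V_DD − I_D(R_D+R_S) = 14 − 0.887×8.53 = 6.43 V.
Saturation requires V_DS ≥ V_GS − V_t = 2.72 V; 6.43 ≥ 2.72 ✓.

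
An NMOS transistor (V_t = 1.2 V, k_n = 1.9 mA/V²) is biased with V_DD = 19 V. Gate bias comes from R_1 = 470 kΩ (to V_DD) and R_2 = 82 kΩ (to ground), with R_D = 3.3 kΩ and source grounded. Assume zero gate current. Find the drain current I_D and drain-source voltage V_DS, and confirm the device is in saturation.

I_D ≈ 2.5 mA, V_DS ≈ 11 V

V_G = V_DD·R_2/(R_1+R_2) = 19×82/552 = 2.82 V. With the source grounded, V_GS = V_G = 2.82 V.
Assume saturation: I_D = (k_n/2)(V_GS − V_t)² = (1.9/2)×(2.82 − 1.2)² = 0.95×1.62² = 2.5 mA.
V_DS = V_DD − I_D·R_D = 19 − 2.5×3.3 = 10.7 V.
Saturation requires V_DS ≥ V_GS − V_t = 1.62 V; 10.7 ≥ 1.62 ✓.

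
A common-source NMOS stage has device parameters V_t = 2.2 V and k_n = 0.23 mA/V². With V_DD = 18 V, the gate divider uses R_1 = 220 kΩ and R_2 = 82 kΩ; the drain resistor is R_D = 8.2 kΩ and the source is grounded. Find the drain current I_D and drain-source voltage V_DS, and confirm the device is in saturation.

I_D ≈ 0.83 mA, V_DS ≈ 11 V

V_G = V_DD·R_2/(R_1+R_2) = 18×82/302 = 4.89 V. With the source grounded, V_GS = V_G = 4.89 V.
Assume saturation: I_D = (k_n/2)(V_GS − V_t)² = (0.23/2)×(4.89 − 2.2)² = 0.115×2.69² = 0.831 mA.
V_DS = V_DD − I_D·R_D = 18 − 0.831×8.2 = 11.2 V.
Saturation requires V_DS ≥ V_GS − V_t = 2.69 V; 11.2 ≥ 2.69 ✓.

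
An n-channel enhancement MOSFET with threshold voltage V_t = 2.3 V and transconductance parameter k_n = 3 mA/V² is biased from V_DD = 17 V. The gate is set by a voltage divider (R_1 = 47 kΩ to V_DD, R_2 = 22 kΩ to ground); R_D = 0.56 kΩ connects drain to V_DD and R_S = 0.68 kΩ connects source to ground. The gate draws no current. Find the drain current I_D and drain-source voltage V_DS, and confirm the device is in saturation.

V_G = V_DD·R_2/(R_1+R_2) = 17×22/69 = 5.42 V.
Assume saturation: I_D = (k_n/2)(V_GS − V_t)² with V_GS = V_G − I_D·R_S = 5.42 − 0.68·I_D.
Substituting gives 0.694·I_D² − 7.37·I_D + 14.6 = 0, with roots I_D = 2.64 or 7.98 mA.
The root I_D = 7.98 mA gives V_GS = -0.00662 V ≤ V_t, so take I_D = 2.64 mA.
Then V_GS = 3.63 V and V_DS = V_DD − I_D(R_D+R_S) = 17 − 2.64×1.24 = 13.7 V.
Saturation requires V_DS ≥ V_GS − V_t = 1.33 V; 13.7 ≥ 1.33 ✓.

I_D ≈ 2.6 mA, V_DS ≈ 14 V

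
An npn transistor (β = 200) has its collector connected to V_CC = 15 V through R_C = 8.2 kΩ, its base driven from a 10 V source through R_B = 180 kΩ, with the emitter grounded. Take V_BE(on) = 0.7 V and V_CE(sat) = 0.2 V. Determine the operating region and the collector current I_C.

Assume active: I_B = (10 − 0.7)/180 = 0.0517 mA, giving I_C = β·I_B = 10.3 mA.
But then V_CE = 15 − 10.3×8.2 = -69.7 V < V_CE(sat) = 0.2 V — impossible in the active region.
So the transistor is saturated. With V_CE = 0.2 V, I_C = (V_CC − 0.2)/R_C = 14.8/8.2 = 1.8 mA.
Check: β·I_B = 10.3 mA > I_C = 1.8 mA, confirming saturation.

saturation; I_C ≈ 1.8 mA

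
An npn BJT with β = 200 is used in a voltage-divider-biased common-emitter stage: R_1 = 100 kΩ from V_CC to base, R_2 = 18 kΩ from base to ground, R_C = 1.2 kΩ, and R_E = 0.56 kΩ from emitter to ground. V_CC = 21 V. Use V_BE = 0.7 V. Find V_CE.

V_CE ≈ 14 V

Thevenize the base divider: V_Th = V_CC·R_2/(R_1+R_2) = 21×18/118 = 3.2 V, R_Th = R_1‖R_2 = 15.3 kΩ.
Base-emitter loop: V_Th = I_B·R_Th + V_BE + (β+1)I_B·R_E, so I_B = (3.2 − 0.7) / (15.3 + 201×0.56) = 0.0196 mA.
I_C = β·I_B = 200×0.0196 = 3.92 mA, and I_E = (β+1)I_B = 3.94 mA.
V_CE = V_CC − I_C·R_C − I_E·R_E = 21 − 3.92×1.2 − 3.94×0.56 = 14.1 V.
V_CE = 14.1 V > 0.2 V confirms active-region operation.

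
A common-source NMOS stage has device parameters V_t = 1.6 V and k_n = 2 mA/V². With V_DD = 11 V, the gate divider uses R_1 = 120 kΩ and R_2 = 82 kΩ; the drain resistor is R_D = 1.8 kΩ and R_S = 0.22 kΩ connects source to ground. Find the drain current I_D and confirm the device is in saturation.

I_D ≈ 4 mA

V_G = V_DD·R_2/(R_1+R_2) = 11×82/202 = 4.47 V.
Assume saturation: I_D = (k_n/2)(V_GS − V_t)² with V_GS = V_G − I_D·R_S = 4.47 − 0.22·I_D.
Substituting gives 0.0484·I_D² − 2.26·I_D + 8.21 = 0, with roots I_D = 3.97 or 42.7 mA.
The root I_D = 42.7 mA gives V_GS = -4.94 V ≤ V_t, so take I_D = 3.97 mA.
Then V_GS = 3.59 V and V_DS = V_DD − I_D(R_D+R_S) = 11 − 3.97×2.02 = 2.98 V.
Saturation requires V_DS ≥ V_GS − V_t = 1.99 V; 2.98 ≥ 1.99 ✓.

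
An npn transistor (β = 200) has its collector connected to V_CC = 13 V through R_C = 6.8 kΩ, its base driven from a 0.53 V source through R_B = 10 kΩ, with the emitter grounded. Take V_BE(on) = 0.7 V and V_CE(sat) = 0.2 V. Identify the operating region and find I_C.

V_BB = 0.53 V ≤ V_BE(on) = 0.7 V, so the base-emitter junction is not forward biased.
The transistor is in cutoff: I_B = I_C = 0.

cutoff; I_C ≈ 0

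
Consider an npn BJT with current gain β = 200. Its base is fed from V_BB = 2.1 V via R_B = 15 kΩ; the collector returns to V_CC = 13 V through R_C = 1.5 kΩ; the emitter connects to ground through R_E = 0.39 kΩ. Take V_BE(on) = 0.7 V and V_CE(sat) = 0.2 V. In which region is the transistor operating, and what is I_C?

active; I_C ≈ 3 mA

Assume active. Base-emitter loop: I_B = (V_BB − V_BE)/(R_B + (β+1)R_E) = (2.1 − 0.7)/(15 + 201×0.39) = 0.015 mA.
I_C = β·I_B = 200×0.015 = 3 mA.
V_CE = V_CC − I_C·R_C − I_E·R_E = 13 − 3×1.5 − 3.01×0.39 = 7.33 V > V_CE(sat), so the active-region assumption holds.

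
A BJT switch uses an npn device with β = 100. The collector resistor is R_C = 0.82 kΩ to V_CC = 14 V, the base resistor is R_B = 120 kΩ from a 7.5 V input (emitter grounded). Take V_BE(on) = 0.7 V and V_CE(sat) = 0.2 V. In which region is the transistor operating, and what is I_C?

Assume active. Base-emitter loop: I_B = (V_BB − V_BE)/R_B = (7.5 − 0.7)/120 = 0.0567 mA.
I_C = β·I_B = 100×0.0567 = 5.67 mA.
V_CE = V_CC − I_C·R_C = 14 − 5.67×0.82 = 9.35 V > V_CE(sat), so the active-region assumption holds.

active; I_C ≈ 5.7 mA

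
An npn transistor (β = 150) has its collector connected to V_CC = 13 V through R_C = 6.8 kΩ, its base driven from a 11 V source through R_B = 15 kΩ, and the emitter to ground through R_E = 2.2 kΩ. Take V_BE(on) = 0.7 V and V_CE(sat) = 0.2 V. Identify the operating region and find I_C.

Assume active: I_B = (11 − 0.7)/(15 + 151×2.2) = 0.0297 mA, I_C = β·I_B = 4.45 mA.
Then V_CE = 13 − 4.45×6.8 − 4.48×2.2 = -27.1 V < 0.2 V — the active assumption fails.
Re-solve with V_CE = 0.2 V. KCL at the emitter: V_E/R_E = (V_BB−0.7−V_E)/R_B + (V_CC−0.2−V_E)/R_C, giving V_E = 3.84 V.
I_C = (V_CC − 0.2 − V_E)/R_C = (12.8 − 3.84)/6.8 = 1.32 mA.
Check: I_B = (10.3 − 3.84)/15 = 0.43 mA, and β·I_B = 64.6 mA > I_C, confirming saturation.

saturation; I_C ≈ 1.3 mA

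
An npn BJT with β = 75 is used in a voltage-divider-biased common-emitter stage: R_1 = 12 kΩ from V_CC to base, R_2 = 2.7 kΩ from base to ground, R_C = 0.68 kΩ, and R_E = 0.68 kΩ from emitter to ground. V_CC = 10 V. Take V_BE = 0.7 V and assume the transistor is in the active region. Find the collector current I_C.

Thevenize the base divider: V_Th = V_CC·R_2/(R_1+R_2) = 10×2.7/14.7 = 1.84 V, R_Th = R_1‖R_2 = 2.2 kΩ.
Base-emitter loop: V_Th = I_B·R_Th + V_BE + (β+1)I_B·R_E, so I_B = (1.84 − 0.7) / (2.2 + 76×0.68) = 0.0211 mA.
I_C = β·I_B = 75×0.0211 = 1.58 mA, and I_E = (β+1)I_B = 1.6 mA.
V_CE = V_CC − I_C·R_C − I_E·R_E = 10 − 1.58×0.68 − 1.6×0.68 = 7.83 V.
V_CE = 7.83 V > 0.2 V confirms active-region operation.

I_C ≈ 1.6 mA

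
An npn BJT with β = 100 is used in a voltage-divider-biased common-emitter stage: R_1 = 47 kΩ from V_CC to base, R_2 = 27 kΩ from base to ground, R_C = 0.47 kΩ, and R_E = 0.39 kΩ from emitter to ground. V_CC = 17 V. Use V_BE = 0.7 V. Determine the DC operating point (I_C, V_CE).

Thevenize the base divider: V_Th = V_CC·R_2/(R_1+R_2) = 17×27/74 = 6.2 V, R_Th = R_1‖R_2 = 17.1 kΩ.
Base-emitter loop: V_Th = I_B·R_Th + V_BE + (β+1)I_B·R_E, so I_B = (6.2 − 0.7) / (17.1 + 101×0.39) = 0.0973 mA.
I_C = β·I_B = 100×0.0973 = 9.73 mA, and I_E = (β+1)I_B = 9.83 mA.
V_CE = V_CC − I_C·R_C − I_E·R_E = 17 − 9.73×0.47 − 9.83×0.39 = 8.59 V.
V_CE = 8.59 V > 0.2 V confirms active-region operation.

I_C ≈ 9.7 mA, V_CE ≈ 8.6 V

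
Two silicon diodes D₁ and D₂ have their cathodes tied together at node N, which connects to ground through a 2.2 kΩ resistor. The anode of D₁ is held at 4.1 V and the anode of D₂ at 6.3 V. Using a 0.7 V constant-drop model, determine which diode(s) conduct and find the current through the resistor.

Assume both conduct. Then node N would need to be at both 4.1−0.7 = 3.4 V and 6.3−0.7 = 5.6 V, which is impossible.
Assume only D₂ conducts: V_N = 6.3 − 0.7 = 5.6 V, so I_R = 5.6/2.2 = 2.55 mA.
Check D₁: its anode-to-cathode voltage is 4.1 − 5.6 = -1.5 V < 0.7 V, so it is off. The assumption is consistent.

Only D₂ conducts; I_R ≈ 2.5 mA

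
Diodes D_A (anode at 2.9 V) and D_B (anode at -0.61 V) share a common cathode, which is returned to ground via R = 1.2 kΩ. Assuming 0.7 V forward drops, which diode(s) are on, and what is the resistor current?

Only D_A conducts; I_R ≈ 1.8 mA

Assume both conduct. Then node N would need to be at both 2.9−0.7 = 2.2 V and -0.61−0.7 = -1.31 V, which is impossible.
Assume only D_A conducts: V_N = 2.9 − 0.7 = 2.2 V, so I_R = 2.2/1.2 = 1.83 mA.
Check D_B: its anode-to-cathode voltage is -0.61 − 2.2 = -2.81 V < 0.7 V, so it is off. The assumption is consistent.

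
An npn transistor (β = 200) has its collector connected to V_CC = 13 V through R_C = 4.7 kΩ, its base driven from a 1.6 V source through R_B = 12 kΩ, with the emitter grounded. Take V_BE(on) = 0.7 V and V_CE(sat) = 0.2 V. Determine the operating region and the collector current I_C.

Assume active: I_B = (1.6 − 0.7)/12 = 0.075 mA, giving I_C = β·I_B = 15 mA.
But then V_CE = 13 − 15×4.7 = -57.5 V < V_CE(sat) = 0.2 V — impossible in the active region.
So the transistor is saturated. With V_CE = 0.2 V, I_C = (V_CC − 0.2)/R_C = 12.8/4.7 = 2.72 mA.
Check: β·I_B = 15 mA > I_C = 2.72 mA, confirming saturation.

saturation; I_C ≈ 2.7 mA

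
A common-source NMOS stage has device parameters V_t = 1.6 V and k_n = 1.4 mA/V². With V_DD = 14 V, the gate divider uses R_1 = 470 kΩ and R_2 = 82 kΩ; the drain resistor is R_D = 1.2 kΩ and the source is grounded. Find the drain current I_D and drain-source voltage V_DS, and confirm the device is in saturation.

I_D ≈ 0.16 mA, V_DS ≈ 14 V

V_G = V_DD·R_2/(R_1+R_2) = 14×82/552 = 2.08 V. With the source grounded, V_GS = V_G = 2.08 V.
Assume saturation: I_D = (k_n/2)(V_GS − V_t)² = (1.4/2)×(2.08 − 1.6)² = 0.7×0.48² = 0.161 mA.
V_DS = V_DD − I_D·R_D = 14 − 0.161×1.2 = 13.8 V.
Saturation requires V_DS ≥ V_GS − V_t = 0.48 V; 13.8 ≥ 0.48 ✓.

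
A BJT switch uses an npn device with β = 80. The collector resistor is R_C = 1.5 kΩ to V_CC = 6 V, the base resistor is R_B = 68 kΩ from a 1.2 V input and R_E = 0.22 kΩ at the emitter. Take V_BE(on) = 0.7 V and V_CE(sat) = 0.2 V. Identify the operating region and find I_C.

Assume active. Base-emitter loop: I_B = (V_BB − V_BE)/(R_B + (β+1)R_E) = (1.2 − 0.7)/(68 + 81×0.22) = 0.00583 mA.
I_C = β·I_B = 80×0.00583 = 0.466 mA.
V_CE = V_CC − I_C·R_C − I_E·R_E = 6 − 0.466×1.5 − 0.472×0.22 = 5.2 V > V_CE(sat), so the active-region assumption holds.

active; I_C ≈ 0.47 mA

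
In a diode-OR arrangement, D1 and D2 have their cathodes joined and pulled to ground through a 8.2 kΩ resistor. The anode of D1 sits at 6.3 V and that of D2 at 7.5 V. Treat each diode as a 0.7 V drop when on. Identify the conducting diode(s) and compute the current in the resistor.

Only D2 conducts; I_R ≈ 0.83 mA

Assume both conduct. Then node N would need to be at both 6.3−0.7 = 5.6 V and 7.5−0.7 = 6.8 V, which is impossible.
Assume only D2 conducts: V_N = 7.5 − 0.7 = 6.8 V, so I_R = 6.8/8.2 = 0.829 mA.
Check D1: its anode-to-cathode voltage is 6.3 − 6.8 = -0.5 V < 0.7 V, so it is off. The assumption is consistent.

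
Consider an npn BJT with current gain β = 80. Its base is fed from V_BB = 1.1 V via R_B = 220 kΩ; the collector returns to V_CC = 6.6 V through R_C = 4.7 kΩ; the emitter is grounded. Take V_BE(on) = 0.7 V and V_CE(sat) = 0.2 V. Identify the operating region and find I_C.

active; I_C ≈ 0.15 mA

Assume active. Base-emitter loop: I_B = (V_BB − V_BE)/R_B = (1.1 − 0.7)/220 = 0.00182 mA.
I_C = β·I_B = 80×0.00182 = 0.145 mA.
V_CE = V_CC − I_C·R_C = 6.6 − 0.145×4.7 = 5.92 V > V_CE(sat), so the active-region assumption holds.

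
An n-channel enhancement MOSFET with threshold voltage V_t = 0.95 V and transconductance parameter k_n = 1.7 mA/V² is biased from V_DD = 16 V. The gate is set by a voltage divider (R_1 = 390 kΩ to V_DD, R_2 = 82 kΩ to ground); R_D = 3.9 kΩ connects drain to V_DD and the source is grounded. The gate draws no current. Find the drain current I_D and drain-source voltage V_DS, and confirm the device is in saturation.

I_D ≈ 2.8 mA, V_DS ≈ 4.9 V

V_G = V_DD·R_2/(R_1+R_2) = 16×82/472 = 2.78 V. With the source grounded, V_GS = V_G = 2.78 V.
Assume saturation: I_D = (k_n/2)(V_GS − V_t)² = (1.7/2)×(2.78 − 0.95)² = 0.85×1.83² = 2.85 mA.
V_DS = V_DD − I_D·R_D = 16 − 2.85×3.9 = 4.9 V.
Saturation requires V_DS ≥ V_GS − V_t = 1.83 V; 4.9 ≥ 1.83 ✓.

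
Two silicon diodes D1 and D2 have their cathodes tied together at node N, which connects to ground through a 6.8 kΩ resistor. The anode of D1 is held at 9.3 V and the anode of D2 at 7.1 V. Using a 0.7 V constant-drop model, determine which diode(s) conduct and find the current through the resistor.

Assume both conduct. Then node N would need to be at both 9.3−0.7 = 8.6 V and 7.1−0.7 = 6.4 V, which is impossible.
Assume only D1 conducts: V_N = 9.3 − 0.7 = 8.6 V, so I_R = 8.6/6.8 = 1.26 mA.
Check D2: its anode-to-cathode voltage is 7.1 − 8.6 = -1.5 V < 0.7 V, so it is off. The assumption is consistent.

Only D1 conducts; I_R ≈ 1.3 mA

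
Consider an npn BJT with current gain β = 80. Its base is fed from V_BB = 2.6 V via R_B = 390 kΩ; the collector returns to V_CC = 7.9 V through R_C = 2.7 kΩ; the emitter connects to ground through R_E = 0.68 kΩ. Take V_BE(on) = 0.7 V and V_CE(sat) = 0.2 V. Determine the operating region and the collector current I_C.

Assume active. Base-emitter loop: I_B = (V_BB − V_BE)/(R_B + (β+1)R_E) = (2.6 − 0.7)/(390 + 81×0.68) = 0.00427 mA.
I_C = β·I_B = 80×0.00427 = 0.342 mA.
V_CE = V_CC − I_C·R_C − I_E·R_E = 7.9 − 0.342×2.7 − 0.346×0.68 = 6.74 V > V_CE(sat), so the active-region assumption holds.

active; I_C ≈ 0.34 mA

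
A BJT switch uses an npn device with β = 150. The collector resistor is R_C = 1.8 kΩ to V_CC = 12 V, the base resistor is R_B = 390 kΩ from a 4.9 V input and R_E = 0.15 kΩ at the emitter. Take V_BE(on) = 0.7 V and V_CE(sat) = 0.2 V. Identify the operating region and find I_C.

Assume active. Base-emitter loop: I_B = (V_BB − V_BE)/(R_B + (β+1)R_E) = (4.9 − 0.7)/(390 + 151×0.15) = 0.0102 mA.
I_C = β·I_B = 150×0.0102 = 1.53 mA.
V_CE = V_CC − I_C·R_C − I_E·R_E = 12 − 1.53×1.8 − 1.54×0.15 = 9.02 V > V_CE(sat), so the active-region assumption holds.

active; I_C ≈ 1.5 mA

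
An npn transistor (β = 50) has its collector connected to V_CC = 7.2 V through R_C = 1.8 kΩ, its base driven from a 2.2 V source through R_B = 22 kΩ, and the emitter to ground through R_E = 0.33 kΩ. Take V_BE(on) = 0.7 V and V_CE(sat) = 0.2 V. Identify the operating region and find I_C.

Assume active. Base-emitter loop: I_B = (V_BB − V_BE)/(R_B + (β+1)R_E) = (2.2 − 0.7)/(22 + 51×0.33) = 0.0386 mA.
I_C = β·I_B = 50×0.0386 = 1.93 mA.
V_CE = V_CC − I_C·R_C − I_E·R_E = 7.2 − 1.93×1.8 − 1.97×0.33 = 3.07 V > V_CE(sat), so the active-region assumption holds.

active; I_C ≈ 1.9 mA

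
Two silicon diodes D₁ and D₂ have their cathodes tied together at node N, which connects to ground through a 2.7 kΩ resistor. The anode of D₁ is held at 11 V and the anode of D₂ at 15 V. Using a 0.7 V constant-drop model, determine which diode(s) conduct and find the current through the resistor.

Assume both conduct. Then node N would need to be at both 11−0.7 = 10.3 V and 15−0.7 = 14.3 V, which is impossible.
Assume only D₂ conducts: V_N = 15 − 0.7 = 14.3 V, so I_R = 14.3/2.7 = 5.3 mA.
Check D₁: its anode-to-cathode voltage is 11 − 14.3 = -3.3 V < 0.7 V, so it is off. The assumption is consistent.

Only D₂ conducts; I_R ≈ 5.3 mA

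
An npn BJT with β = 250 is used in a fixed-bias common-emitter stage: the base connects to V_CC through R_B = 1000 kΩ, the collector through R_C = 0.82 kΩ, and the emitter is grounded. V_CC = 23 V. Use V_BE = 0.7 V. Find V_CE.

V_CE ≈ 18 V

Base loop: V_CC = I_B·R_B + V_BE, so I_B = (23 − 0.7)/1000 kΩ = 0.0223 mA.
In the active region I_C = β·I_B = 250 × 0.0223 = 5.58 mA.
Collector loop: V_CE = V_CC − I_C·R_C = 23 − 5.58×0.82 = 18.4 V.
Since V_CE = 18.4 V > V_CE(sat) ≈ 0.2 V, the transistor is in the active region as assumed.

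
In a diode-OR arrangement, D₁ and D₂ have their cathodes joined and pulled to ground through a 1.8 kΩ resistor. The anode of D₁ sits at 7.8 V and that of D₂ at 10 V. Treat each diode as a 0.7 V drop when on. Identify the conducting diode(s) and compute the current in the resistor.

Assume both conduct. Then node N would need to be at both 7.8−0.7 = 7.1 V and 10−0.7 = 9.3 V, which is impossible.
Assume only D₂ conducts: V_N = 10 − 0.7 = 9.3 V, so I_R = 9.3/1.8 = 5.17 mA.
Check D₁: its anode-to-cathode voltage is 7.8 − 9.3 = -1.5 V < 0.7 V, so it is off. The assumption is consistent.

Only D₂ conducts; I_R ≈ 5.2 mA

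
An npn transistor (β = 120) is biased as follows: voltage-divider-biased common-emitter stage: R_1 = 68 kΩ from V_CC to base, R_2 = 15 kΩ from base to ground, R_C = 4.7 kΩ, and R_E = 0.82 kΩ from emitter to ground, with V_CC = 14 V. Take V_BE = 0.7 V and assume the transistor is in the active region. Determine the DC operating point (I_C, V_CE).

I_C ≈ 2 mA, V_CE ≈ 3.1 V

Thevenize the base divider: V_Th = V_CC·R_2/(R_1+R_2) = 14×15/83 = 2.53 V, R_Th = R_1‖R_2 = 12.3 kΩ.
Base-emitter loop: V_Th = I_B·R_Th + V_BE + (β+1)I_B·R_E, so I_B = (2.53 − 0.7) / (12.3 + 121×0.82) = 0.0164 mA.
I_C = β·I_B = 120×0.0164 = 1.97 mA, and I_E = (β+1)I_B = 1.99 mA.
V_CE = V_CC − I_C·R_C − I_E·R_E = 14 − 1.97×4.7 − 1.99×0.82 = 3.12 V.
V_CE = 3.12 V > 0.2 V confirms active-region operation.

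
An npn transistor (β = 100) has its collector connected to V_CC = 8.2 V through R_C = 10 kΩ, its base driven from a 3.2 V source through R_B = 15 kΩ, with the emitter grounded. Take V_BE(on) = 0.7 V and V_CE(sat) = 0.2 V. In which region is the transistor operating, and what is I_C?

saturation; I_C ≈ 0.8 mA

Assume active: I_B = (3.2 − 0.7)/15 = 0.167 mA, giving I_C = β·I_B = 16.7 mA.
But then V_CE = 8.2 − 16.7×10 = -158 V < V_CE(sat) = 0.2 V — impossible in the active region.
So the transistor is saturated. With V_CE = 0.2 V, I_C = (V_CC − 0.2)/R_C = 8/10 = 0.8 mA.
Check: β·I_B = 16.7 mA > I_C = 0.8 mA, confirming saturation.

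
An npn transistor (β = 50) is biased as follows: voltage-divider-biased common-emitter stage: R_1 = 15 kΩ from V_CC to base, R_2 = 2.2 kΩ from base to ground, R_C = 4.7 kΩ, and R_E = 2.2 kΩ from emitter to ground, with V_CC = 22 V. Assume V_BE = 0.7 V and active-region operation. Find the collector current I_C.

I_C ≈ 0.93 mA

Thevenize the base divider: V_Th = V_CC·R_2/(R_1+R_2) = 22×2.2/17.2 = 2.81 V, R_Th = R_1‖R_2 = 1.92 kΩ.
Base-emitter loop: V_Th = I_B·R_Th + V_BE + (β+1)I_B·R_E, so I_B = (2.81 − 0.7) / (1.92 + 51×2.2) = 0.0185 mA.
I_C = β·I_B = 50×0.0185 = 0.926 mA, and I_E = (β+1)I_B = 0.945 mA.
V_CE = V_CC − I_C·R_C − I_E·R_E = 22 − 0.926×4.7 − 0.945×2.2 = 15.6 V.
V_CE = 15.6 V > 0.2 V confirms active-region operation.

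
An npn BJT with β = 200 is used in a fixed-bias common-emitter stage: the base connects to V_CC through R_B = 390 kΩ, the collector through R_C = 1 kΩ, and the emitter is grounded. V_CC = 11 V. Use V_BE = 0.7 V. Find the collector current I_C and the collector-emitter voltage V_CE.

I_C ≈ 5.3 mA, V_CE ≈ 5.7 V

Base loop: V_CC = I_B·R_B + V_BE, so I_B = (11 − 0.7)/390 kΩ = 0.0264 mA.
In the active region I_C = β·I_B = 200 × 0.0264 = 5.28 mA.
Collector loop: V_CE = V_CC − I_C·R_C = 11 − 5.28×1 = 5.72 V.
Since V_CE = 5.72 V > V_CE(sat) ≈ 0.2 V, the transistor is in the active region as assumed.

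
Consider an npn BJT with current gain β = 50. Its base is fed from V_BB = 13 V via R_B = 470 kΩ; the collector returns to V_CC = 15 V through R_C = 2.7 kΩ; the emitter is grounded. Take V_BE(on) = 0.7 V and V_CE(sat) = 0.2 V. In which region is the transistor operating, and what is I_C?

active; I_C ≈ 1.3 mA

Assume active. Base-emitter loop: I_B = (V_BB − V_BE)/R_B = (13 − 0.7)/470 = 0.0262 mA.
I_C = β·I_B = 50×0.0262 = 1.31 mA.
V_CE = V_CC − I_C·R_C = 15 − 1.31×2.7 = 11.5 V > V_CE(sat), so the active-region assumption holds.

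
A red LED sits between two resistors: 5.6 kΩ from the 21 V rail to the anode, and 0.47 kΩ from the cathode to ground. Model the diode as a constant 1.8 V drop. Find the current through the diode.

The two resistors are in series with the diode, so KVL gives 21 = I·5.6 + 1.8 + I·0.47.
I = (21 − 1.8) / (5.6 + 0.47) kΩ = 19.2 / 6.07 = 3.16 mA.

I ≈ 3.2 mA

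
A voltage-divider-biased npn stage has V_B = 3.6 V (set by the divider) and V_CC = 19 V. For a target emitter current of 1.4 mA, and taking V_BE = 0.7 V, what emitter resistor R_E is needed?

R_E ≈ 2.1 kΩ

V_E = V_B − V_BE = 3.6 − 0.7 = 2.9 V.
R_E = V_E / I_E = 2.9 / 1.4 = 2.07 kΩ.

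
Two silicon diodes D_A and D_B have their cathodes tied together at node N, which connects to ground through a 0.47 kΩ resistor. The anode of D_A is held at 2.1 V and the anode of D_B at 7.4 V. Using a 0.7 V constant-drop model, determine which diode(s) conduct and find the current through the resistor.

Assume both conduct. Then node N would need to be at both 2.1−0.7 = 1.4 V and 7.4−0.7 = 6.7 V, which is impossible.
Assume only D_B conducts: V_N = 7.4 − 0.7 = 6.7 V, so I_R = 6.7/0.47 = 14.3 mA.
Check D_A: its anode-to-cathode voltage is 2.1 − 6.7 = -4.6 V < 0.7 V, so it is off. The assumption is consistent.

Only D_B conducts; I_R ≈ 14 mA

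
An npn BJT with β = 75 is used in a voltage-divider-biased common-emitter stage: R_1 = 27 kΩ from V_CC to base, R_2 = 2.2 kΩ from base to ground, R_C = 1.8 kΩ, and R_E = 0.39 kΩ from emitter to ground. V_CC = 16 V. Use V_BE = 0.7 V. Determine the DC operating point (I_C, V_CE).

Thevenize the base divider: V_Th = V_CC·R_2/(R_1+R_2) = 16×2.2/29.2 = 1.21 V, R_Th = R_1‖R_2 = 2.03 kΩ.
Base-emitter loop: V_Th = I_B·R_Th + V_BE + (β+1)I_B·R_E, so I_B = (1.21 − 0.7) / (2.03 + 76×0.39) = 0.016 mA.
I_C = β·I_B = 75×0.016 = 1.2 mA, and I_E = (β+1)I_B = 1.21 mA.
V_CE = V_CC − I_C·R_C − I_E·R_E = 16 − 1.2×1.8 − 1.21×0.39 = 13.4 V.
V_CE = 13.4 V > 0.2 V confirms active-region operation.

I_C ≈ 1.2 mA, V_CE ≈ 13 V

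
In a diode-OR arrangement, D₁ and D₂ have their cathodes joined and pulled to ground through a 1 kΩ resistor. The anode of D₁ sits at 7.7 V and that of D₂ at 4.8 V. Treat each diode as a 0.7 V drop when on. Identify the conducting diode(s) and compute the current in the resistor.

Assume both conduct. Then node N would need to be at both 7.7−0.7 = 7 V and 4.8−0.7 = 4.1 V, which is impossible.
Assume only D₁ conducts: V_N = 7.7 − 0.7 = 7 V, so I_R = 7/1 = 7 mA.
Check D₂: its anode-to-cathode voltage is 4.8 − 7 = -2.2 V < 0.7 V, so it is off. The assumption is consistent.

Only D₁ conducts; I_R ≈ 7 mA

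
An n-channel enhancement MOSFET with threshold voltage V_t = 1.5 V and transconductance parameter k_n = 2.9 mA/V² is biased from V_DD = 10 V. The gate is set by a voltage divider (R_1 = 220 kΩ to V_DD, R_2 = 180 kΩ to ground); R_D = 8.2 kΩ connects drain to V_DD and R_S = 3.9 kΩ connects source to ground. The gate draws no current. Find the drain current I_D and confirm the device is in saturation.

V_G = V_DD·R_2/(R_1+R_2) = 10×180/400 = 4.5 V.
Assume saturation: I_D = (k_n/2)(V_GS − V_t)² with V_GS = V_G − I_D·R_S = 4.5 − 3.9·I_D.
Substituting gives 22.1·I_D² − 34.9·I_D + 13 = 0, with roots I_D = 0.604 or 0.98 mA.
The root I_D = 0.98 mA gives V_GS = 0.678 V ≤ V_t, so take I_D = 0.604 mA.
Then V_GS = 2.15 V and V_DS = V_DD − I_D(R_D+R_S) = 10 − 0.604×12.1 = 2.69 V.
Saturation requires V_DS ≥ V_GS − V_t = 0.645 V; 2.69 ≥ 0.645 ✓.

I_D ≈ 0.6 mA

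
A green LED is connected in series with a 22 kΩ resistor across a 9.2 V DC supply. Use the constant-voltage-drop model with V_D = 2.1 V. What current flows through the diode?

I ≈ 0.32 mA

KVL around the loop: 9.2 = V_D + I·R = 2.1 + I × 22 kΩ.
So I = (9.2 − 2.1) / 22 kΩ = 7.1 / 22 = 0.323 mA.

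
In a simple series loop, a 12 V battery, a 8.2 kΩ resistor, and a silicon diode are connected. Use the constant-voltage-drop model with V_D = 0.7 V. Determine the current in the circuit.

I ≈ 1.4 mA

KVL around the loop: 12 = V_D + I·R = 0.7 + I × 8.2 kΩ.
So I = (12 − 0.7) / 8.2 kΩ = 11.3 / 8.2 = 1.38 mA.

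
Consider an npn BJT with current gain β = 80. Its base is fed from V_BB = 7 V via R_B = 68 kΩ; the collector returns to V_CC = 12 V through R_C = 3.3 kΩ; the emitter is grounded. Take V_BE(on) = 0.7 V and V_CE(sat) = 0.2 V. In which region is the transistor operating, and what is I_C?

Assume active: I_B = (7 − 0.7)/68 = 0.0926 mA, giving I_C = β·I_B = 7.41 mA.
But then V_CE = 12 − 7.41×3.3 = -12.5 V < V_CE(sat) = 0.2 V — impossible in the active region.
So the transistor is saturated. With V_CE = 0.2 V, I_C = (V_CC − 0.2)/R_C = 11.8/3.3 = 3.58 mA.
Check: β·I_B = 7.41 mA > I_C = 3.58 mA, confirming saturation.

saturation; I_C ≈ 3.6 mA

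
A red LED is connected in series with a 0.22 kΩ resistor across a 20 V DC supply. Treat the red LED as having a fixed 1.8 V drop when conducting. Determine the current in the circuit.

KVL around the loop: 20 = V_D + I·R = 1.8 + I × 0.22 kΩ.
So I = (20 − 1.8) / 0.22 kΩ = 18.2 / 0.22 = 82.7 mA.

I ≈ 83 mA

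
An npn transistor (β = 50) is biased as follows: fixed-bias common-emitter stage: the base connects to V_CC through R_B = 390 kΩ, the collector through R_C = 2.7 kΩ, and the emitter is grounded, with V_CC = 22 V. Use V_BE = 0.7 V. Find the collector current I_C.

Base loop: V_CC = I_B·R_B + V_BE, so I_B = (22 − 0.7)/390 kΩ = 0.0546 mA.
In the active region I_C = β·I_B = 50 × 0.0546 = 2.73 mA.
Collector loop: V_CE = V_CC − I_C·R_C = 22 − 2.73×2.7 = 14.6 V.
Since V_CE = 14.6 V > V_CE(sat) ≈ 0.2 V, the transistor is in the active region as assumed.

I_C ≈ 2.7 mA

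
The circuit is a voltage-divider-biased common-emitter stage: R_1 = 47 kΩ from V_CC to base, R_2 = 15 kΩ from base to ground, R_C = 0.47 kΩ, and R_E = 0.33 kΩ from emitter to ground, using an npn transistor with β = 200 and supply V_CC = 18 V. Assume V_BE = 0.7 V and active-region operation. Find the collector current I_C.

Thevenize the base divider: V_Th = V_CC·R_2/(R_1+R_2) = 18×15/62 = 4.35 V, R_Th = R_1‖R_2 = 11.4 kΩ.
Base-emitter loop: V_Th = I_B·R_Th + V_BE + (β+1)I_B·R_E, so I_B = (4.35 − 0.7) / (11.4 + 201×0.33) = 0.047 mA.
I_C = β·I_B = 200×0.047 = 9.41 mA, and I_E = (β+1)I_B = 9.45 mA.
V_CE = V_CC − I_C·R_C − I_E·R_E = 18 − 9.41×0.47 − 9.45×0.33 = 10.5 V.
V_CE = 10.5 V > 0.2 V confirms active-region operation.

I_C ≈ 9.4 mA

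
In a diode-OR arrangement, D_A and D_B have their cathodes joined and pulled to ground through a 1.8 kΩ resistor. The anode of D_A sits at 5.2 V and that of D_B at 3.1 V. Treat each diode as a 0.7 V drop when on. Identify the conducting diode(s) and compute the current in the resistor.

Only D_A conducts; I_R ≈ 2.5 mA

Assume both conduct. Then node N would need to be at both 5.2−0.7 = 4.5 V and 3.1−0.7 = 2.4 V, which is impossible.
Assume only D_A conducts: V_N = 5.2 − 0.7 = 4.5 V, so I_R = 4.5/1.8 = 2.5 mA.
Check D_B: its anode-to-cathode voltage is 3.1 − 4.5 = -1.4 V < 0.7 V, so it is off. The assumption is consistent.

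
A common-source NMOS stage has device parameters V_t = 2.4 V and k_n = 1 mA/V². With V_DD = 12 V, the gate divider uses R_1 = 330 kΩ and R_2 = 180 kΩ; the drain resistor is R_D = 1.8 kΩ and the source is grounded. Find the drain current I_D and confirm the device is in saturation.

V_G = V_DD·R_2/(R_1+R_2) = 12×180/510 = 4.24 V. With the source grounded, V_GS = V_G = 4.24 V.
Assume saturation: I_D = (k_n/2)(V_GS − V_t)² = (1/2)×(4.24 − 2.4)² = 0.5×1.84² = 1.68 mA.
V_DS = V_DD − I_D·R_D = 12 − 1.68×1.8 = 8.97 V.
Saturation requires V_DS ≥ V_GS − V_t = 1.84 V; 8.97 ≥ 1.84 ✓.

I_D ≈ 1.7 mA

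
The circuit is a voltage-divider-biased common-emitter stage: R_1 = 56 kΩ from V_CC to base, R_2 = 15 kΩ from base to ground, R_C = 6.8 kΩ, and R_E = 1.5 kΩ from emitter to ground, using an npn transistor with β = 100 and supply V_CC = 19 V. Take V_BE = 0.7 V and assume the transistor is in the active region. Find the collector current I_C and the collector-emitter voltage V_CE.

Thevenize the base divider: V_Th = V_CC·R_2/(R_1+R_2) = 19×15/71 = 4.01 V, R_Th = R_1‖R_2 = 11.8 kΩ.
Base-emitter loop: V_Th = I_B·R_Th + V_BE + (β+1)I_B·R_E, so I_B = (4.01 − 0.7) / (11.8 + 101×1.5) = 0.0203 mA.
I_C = β·I_B = 100×0.0203 = 2.03 mA, and I_E = (β+1)I_B = 2.05 mA.
V_CE = V_CC − I_C·R_C − I_E·R_E = 19 − 2.03×6.8 − 2.05×1.5 = 2.13 V.
V_CE = 2.13 V > 0.2 V confirms active-region operation.

I_C ≈ 2 mA, V_CE ≈ 2.1 V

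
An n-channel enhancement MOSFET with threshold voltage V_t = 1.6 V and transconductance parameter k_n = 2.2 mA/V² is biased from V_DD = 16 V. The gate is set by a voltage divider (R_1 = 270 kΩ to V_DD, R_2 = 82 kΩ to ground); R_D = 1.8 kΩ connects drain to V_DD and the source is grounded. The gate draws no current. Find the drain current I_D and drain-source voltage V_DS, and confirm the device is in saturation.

V_G = V_DD·R_2/(R_1+R_2) = 16×82/352 = 3.73 V. With the source grounded, V_GS = V_G = 3.73 V.
Assume saturation: I_D = (k_n/2)(V_GS − V_t)² = (2.2/2)×(3.73 − 1.6)² = 1.1×2.13² = 4.98 mA.
V_DS = V_DD − I_D·R_D = 16 − 4.98×1.8 = 7.04 V.
Saturation requires V_DS ≥ V_GS − V_t = 2.13 V; 7.04 ≥ 2.13 ✓.

I_D ≈ 5 mA, V_DS ≈ 7 V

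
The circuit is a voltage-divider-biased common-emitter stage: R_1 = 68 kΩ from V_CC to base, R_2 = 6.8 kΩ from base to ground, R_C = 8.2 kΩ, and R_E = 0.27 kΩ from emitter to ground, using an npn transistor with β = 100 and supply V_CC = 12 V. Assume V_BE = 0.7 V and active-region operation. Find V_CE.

V_CE ≈ 2.1 V

Thevenize the base divider: V_Th = V_CC·R_2/(R_1+R_2) = 12×6.8/74.8 = 1.09 V, R_Th = R_1‖R_2 = 6.18 kΩ.
Base-emitter loop: V_Th = I_B·R_Th + V_BE + (β+1)I_B·R_E, so I_B = (1.09 − 0.7) / (6.18 + 101×0.27) = 0.0117 mA.
I_C = β·I_B = 100×0.0117 = 1.17 mA, and I_E = (β+1)I_B = 1.18 mA.
V_CE = V_CC − I_C·R_C − I_E·R_E = 12 − 1.17×8.2 − 1.18×0.27 = 2.1 V.
V_CE = 2.1 V > 0.2 V confirms active-region operation.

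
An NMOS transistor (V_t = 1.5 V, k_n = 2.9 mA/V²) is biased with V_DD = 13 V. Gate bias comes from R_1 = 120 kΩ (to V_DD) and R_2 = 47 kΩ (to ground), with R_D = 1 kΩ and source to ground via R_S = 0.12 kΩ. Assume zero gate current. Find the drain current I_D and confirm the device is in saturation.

I_D ≈ 4.1 mA

V_G = V_DD·R_2/(R_1+R_2) = 13×47/167 = 3.66 V.
Assume saturation: I_D = (k_n/2)(V_GS − V_t)² with V_GS = V_G − I_D·R_S = 3.66 − 0.12·I_D.
Substituting gives 0.0209·I_D² − 1.75·I_D + 6.76 = 0, with roots I_D = 4.05 or 79.8 mA.
The root I_D = 79.8 mA gives V_GS = -5.92 V ≤ V_t, so take I_D = 4.05 mA.
Then V_GS = 3.17 V and V_DS = V_DD − I_D(R_D+R_S) = 13 − 4.05×1.12 = 8.46 V.
Saturation requires V_DS ≥ V_GS − V_t = 1.67 V; 8.46 ≥ 1.67 ✓.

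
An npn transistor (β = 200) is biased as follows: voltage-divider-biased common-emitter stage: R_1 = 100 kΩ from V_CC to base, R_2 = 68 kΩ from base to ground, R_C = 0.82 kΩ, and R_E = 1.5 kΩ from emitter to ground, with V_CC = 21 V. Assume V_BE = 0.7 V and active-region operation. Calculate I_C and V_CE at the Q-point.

Thevenize the base divider: V_Th = V_CC·R_2/(R_1+R_2) = 21×68/168 = 8.5 V, R_Th = R_1‖R_2 = 40.5 kΩ.
Base-emitter loop: V_Th = I_B·R_Th + V_BE + (β+1)I_B·R_E, so I_B = (8.5 − 0.7) / (40.5 + 201×1.5) = 0.0228 mA.
I_C = β·I_B = 200×0.0228 = 4.56 mA, and I_E = (β+1)I_B = 4.58 mA.
V_CE = V_CC − I_C·R_C − I_E·R_E = 21 − 4.56×0.82 − 4.58×1.5 = 10.4 V.
V_CE = 10.4 V > 0.2 V confirms active-region operation.

I_C ≈ 4.6 mA, V_CE ≈ 10 V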